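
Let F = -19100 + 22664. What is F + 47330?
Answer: 50894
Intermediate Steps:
F = 3564
F + 47330 = 3564 + 47330 = 50894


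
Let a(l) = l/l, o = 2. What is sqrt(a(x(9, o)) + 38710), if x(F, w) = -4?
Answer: sqrt(38711) ≈ 196.75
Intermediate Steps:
a(l) = 1
sqrt(a(x(9, o)) + 38710) = sqrt(1 + 38710) = sqrt(38711)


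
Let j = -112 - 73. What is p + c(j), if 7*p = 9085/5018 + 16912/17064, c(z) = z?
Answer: -13830908873/74923758 ≈ -184.60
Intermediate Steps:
j = -185
p = 29986357/74923758 (p = (9085/5018 + 16912/17064)/7 = (9085*(1/5018) + 16912*(1/17064))/7 = (9085/5018 + 2114/2133)/7 = (⅐)*(29986357/10703394) = 29986357/74923758 ≈ 0.40022)
p + c(j) = 29986357/74923758 - 185 = -13830908873/74923758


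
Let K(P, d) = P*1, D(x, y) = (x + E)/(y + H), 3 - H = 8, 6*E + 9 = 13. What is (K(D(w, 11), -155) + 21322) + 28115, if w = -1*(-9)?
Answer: 889895/18 ≈ 49439.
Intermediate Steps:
E = 2/3 (E = -3/2 + (1/6)*13 = -3/2 + 13/6 = 2/3 ≈ 0.66667)
H = -5 (H = 3 - 1*8 = 3 - 8 = -5)
w = 9
D(x, y) = (2/3 + x)/(-5 + y) (D(x, y) = (x + 2/3)/(y - 5) = (2/3 + x)/(-5 + y))
K(P, d) = P
(K(D(w, 11), -155) + 21322) + 28115 = ((2/3 + 9)/(-5 + 11) + 21322) + 28115 = ((29/3)/6 + 21322) + 28115 = ((1/6)*(29/3) + 21322) + 28115 = (29/18 + 21322) + 28115 = 383825/18 + 28115 = 889895/18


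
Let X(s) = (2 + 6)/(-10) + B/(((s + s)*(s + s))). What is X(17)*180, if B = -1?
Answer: -41661/289 ≈ -144.16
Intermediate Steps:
X(s) = -⅘ - 1/(4*s²) (X(s) = (2 + 6)/(-10) - 1/((s + s)*(s + s)) = 8*(-⅒) - 1/((2*s)*(2*s)) = -⅘ - 1/(4*s²))
X(17)*180 = (-⅘ - ¼/17²)*180 = (-⅘ - ¼*1/289)*180 = (-⅘ - 1/1156)*180 = -4629/5780*180 = -41661/289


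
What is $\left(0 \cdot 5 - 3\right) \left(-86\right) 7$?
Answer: $1806$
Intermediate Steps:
$\left(0 \cdot 5 - 3\right) \left(-86\right) 7 = \left(0 - 3\right) \left(-86\right) 7 = \left(-3\right) \left(-86\right) 7 = 258 \cdot 7 = 1806$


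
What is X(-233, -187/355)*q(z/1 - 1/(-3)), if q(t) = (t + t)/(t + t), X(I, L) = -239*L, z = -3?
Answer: 44693/355 ≈ 125.90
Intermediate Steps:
q(t) = 1 (q(t) = (2*t)/((2*t)) = (2*t)*(1/(2*t)) = 1)
X(-233, -187/355)*q(z/1 - 1/(-3)) = -(-44693)/355*1 = -239*(-187/355)*1 = (44693/355)*1 = 44693/355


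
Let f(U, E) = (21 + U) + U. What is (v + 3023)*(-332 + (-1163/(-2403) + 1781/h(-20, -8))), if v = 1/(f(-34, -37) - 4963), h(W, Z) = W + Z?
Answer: -402642985786943/337092840 ≈ -1.1945e+6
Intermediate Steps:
f(U, E) = 21 + 2*U
v = -1/5010 (v = 1/((21 + 2*(-34)) - 4963) = 1/((21 - 68) - 4963) = 1/(-47 - 4963) = 1/(-5010) = -1/5010 ≈ -0.00019960)
(v + 3023)*(-332 + (-1163/(-2403) + 1781/h(-20, -8))) = (-1/5010 + 3023)*(-332 + (-1163/(-2403) + 1781/(-20 - 8))) = 15145229*(-332 + (-1163*(-1/2403) + 1781/(-28)))/5010 = 15145229*(-332 + (1163/2403 + 1781*(-1/28)))/5010 = 15145229*(-332 + (1163/2403 - 1781/28))/5010 = 15145229*(-332 - 4247179/67284)/5010 = (15145229/5010)*(-26585467/67284) = -402642985786943/337092840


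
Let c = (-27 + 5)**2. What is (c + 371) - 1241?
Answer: -386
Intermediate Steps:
c = 484 (c = (-22)**2 = 484)
(c + 371) - 1241 = (484 + 371) - 1241 = 855 - 1241 = -386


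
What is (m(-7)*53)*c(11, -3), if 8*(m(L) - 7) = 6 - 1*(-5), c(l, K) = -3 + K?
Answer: -10653/4 ≈ -2663.3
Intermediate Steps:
m(L) = 67/8 (m(L) = 7 + (6 - 1*(-5))/8 = 7 + (6 + 5)/8 = 7 + (1/8)*11 = 7 + 11/8 = 67/8)
(m(-7)*53)*c(11, -3) = ((67/8)*53)*(-3 - 3) = (3551/8)*(-6) = -10653/4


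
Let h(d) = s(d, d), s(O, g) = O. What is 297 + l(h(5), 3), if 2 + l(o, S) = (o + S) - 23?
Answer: 280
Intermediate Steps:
h(d) = d
l(o, S) = -25 + S + o (l(o, S) = -2 + ((o + S) - 23) = -2 + ((S + o) - 23) = -2 + (-23 + S + o) = -25 + S + o)
297 + l(h(5), 3) = 297 + (-25 + 3 + 5) = 297 - 17 = 280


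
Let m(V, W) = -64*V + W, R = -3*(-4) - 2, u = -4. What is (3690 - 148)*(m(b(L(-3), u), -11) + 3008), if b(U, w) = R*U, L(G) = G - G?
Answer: 10615374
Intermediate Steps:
L(G) = 0
R = 10 (R = 12 - 2 = 10)
b(U, w) = 10*U
m(V, W) = W - 64*V
(3690 - 148)*(m(b(L(-3), u), -11) + 3008) = (3690 - 148)*((-11 - 640*0) + 3008) = 3542*((-11 - 64*0) + 3008) = 3542*((-11 + 0) + 3008) = 3542*(-11 + 3008) = 3542*2997 = 10615374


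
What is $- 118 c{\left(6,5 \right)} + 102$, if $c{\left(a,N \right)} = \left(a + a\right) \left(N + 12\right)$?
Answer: $-23970$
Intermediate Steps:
$c{\left(a,N \right)} = 2 a \left(12 + N\right)$
$- 118 c{\left(6,5 \right)} + 102 = - 118 \cdot 2 \cdot 6 \left(12 + 5\right) + 102 = - 118 \cdot 2 \cdot 6 \cdot 17 + 102 = \left(-118\right) 204 + 102 = -24072 + 102 = -23970$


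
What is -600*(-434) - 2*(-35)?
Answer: 260470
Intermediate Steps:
-600*(-434) - 2*(-35) = 260400 + 70 = 260470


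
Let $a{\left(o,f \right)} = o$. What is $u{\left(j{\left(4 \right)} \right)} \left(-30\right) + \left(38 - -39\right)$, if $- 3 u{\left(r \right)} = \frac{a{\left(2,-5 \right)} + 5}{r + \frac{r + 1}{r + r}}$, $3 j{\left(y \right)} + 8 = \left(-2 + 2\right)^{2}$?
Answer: $\frac{5341}{113} \approx 47.266$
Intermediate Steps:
$j{\left(y \right)} = - \frac{8}{3}$ ($j{\left(y \right)} = - \frac{8}{3} + \frac{\left(-2 + 2\right)^{2}}{3} = - \frac{8}{3} + \frac{0^{2}}{3} = - \frac{8}{3} + \frac{1}{3} \cdot 0 = - \frac{8}{3} + 0 = - \frac{8}{3}$)
$u{\left(r \right)} = - \frac{7}{3 \left(r + \frac{1 + r}{2 r}\right)}$ ($u{\left(r \right)} = - \frac{\left(2 + 5\right) \frac{1}{r + \frac{r + 1}{r + r}}}{3} = - \frac{7 \frac{1}{r + \frac{1 + r}{2 r}}}{3} = - \frac{7}{3 \left(r + \frac{1 + r}{2 r}\right)}$)
$u{\left(j{\left(4 \right)} \right)} \left(-30\right) + \left(38 - -39\right) = \left(-14\right) \left(- \frac{8}{3}\right) \frac{1}{3 + 3 \left(- \frac{8}{3}\right) + 6 \left(- \frac{8}{3}\right)^{2}} \left(-30\right) + \left(38 - -39\right) = \left(-14\right) \left(- \frac{8}{3}\right) \frac{1}{3 - 8 + 6 \cdot \frac{64}{9}} \left(-30\right) + \left(38 + 39\right) = \left(-14\right) \left(- \frac{8}{3}\right) \frac{1}{3 - 8 + \frac{128}{3}} \left(-30\right) + 77 = \left(-14\right) \left(- \frac{8}{3}\right) \frac{1}{\frac{113}{3}} \left(-30\right) + 77 = \left(-14\right) \left(- \frac{8}{3}\right) \frac{3}{113} \left(-30\right) + 77 = \frac{112}{113} \left(-30\right) + 77 = - \frac{3360}{113} + 77 = \frac{5341}{113}$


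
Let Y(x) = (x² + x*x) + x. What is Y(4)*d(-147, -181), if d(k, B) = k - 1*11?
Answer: -5688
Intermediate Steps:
d(k, B) = -11 + k (d(k, B) = k - 11 = -11 + k)
Y(x) = x + 2*x² (Y(x) = (x² + x²) + x = 2*x² + x = x + 2*x²)
Y(4)*d(-147, -181) = (4*(1 + 2*4))*(-11 - 147) = (4*(1 + 8))*(-158) = (4*9)*(-158) = 36*(-158) = -5688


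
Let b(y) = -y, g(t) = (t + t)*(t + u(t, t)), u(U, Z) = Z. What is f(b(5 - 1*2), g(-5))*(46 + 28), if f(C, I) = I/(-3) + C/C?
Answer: -7178/3 ≈ -2392.7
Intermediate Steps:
g(t) = 4*t**2 (g(t) = (t + t)*(t + t) = (2*t)*(2*t) = 4*t**2)
f(C, I) = 1 - I/3 (f(C, I) = I*(-1/3) + 1 = -I/3 + 1 = 1 - I/3)
f(b(5 - 1*2), g(-5))*(46 + 28) = (1 - 4*(-5)**2/3)*(46 + 28) = (1 - 4*25/3)*74 = (1 - 1/3*100)*74 = (1 - 100/3)*74 = -97/3*74 = -7178/3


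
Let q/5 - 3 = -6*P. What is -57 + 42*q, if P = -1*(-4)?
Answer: -4467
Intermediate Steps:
P = 4
q = -105 (q = 15 + 5*(-6*4) = 15 + 5*(-24) = 15 - 120 = -105)
-57 + 42*q = -57 + 42*(-105) = -57 - 4410 = -4467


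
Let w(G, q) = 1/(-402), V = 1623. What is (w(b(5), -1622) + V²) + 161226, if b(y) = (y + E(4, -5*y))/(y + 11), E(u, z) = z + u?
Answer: 1123732709/402 ≈ 2.7954e+6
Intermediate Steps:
E(u, z) = u + z
b(y) = (4 - 4*y)/(11 + y) (b(y) = (y + (4 - 5*y))/(y + 11) = (4 - 4*y)/(11 + y))
w(G, q) = -1/402
(w(b(5), -1622) + V²) + 161226 = (-1/402 + 1623²) + 161226 = (-1/402 + 2634129) + 161226 = 1058919857/402 + 161226 = 1123732709/402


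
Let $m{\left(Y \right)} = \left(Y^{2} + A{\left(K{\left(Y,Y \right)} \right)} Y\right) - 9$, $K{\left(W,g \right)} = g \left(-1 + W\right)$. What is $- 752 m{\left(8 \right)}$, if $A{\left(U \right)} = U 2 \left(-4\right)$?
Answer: $2653808$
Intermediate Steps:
$A{\left(U \right)} = - 8 U$ ($A{\left(U \right)} = 2 U \left(-4\right) = - 8 U$)
$m{\left(Y \right)} = -9 + Y^{2} - 8 Y^{2} \left(-1 + Y\right)$ ($m{\left(Y \right)} = \left(Y^{2} + - 8 Y \left(-1 + Y\right) Y\right) - 9 = \left(Y^{2} - 8 Y^{2} \left(-1 + Y\right)\right) - 9 = -9 + Y^{2} - 8 Y^{2} \left(-1 + Y\right)$)
$- 752 m{\left(8 \right)} = - 752 \left(-9 - 8 \cdot 8^{3} + 9 \cdot 8^{2}\right) = - 752 \left(-9 - 4096 + 9 \cdot 64\right) = - 752 \left(-9 - 4096 + 576\right) = \left(-752\right) \left(-3529\right) = 2653808$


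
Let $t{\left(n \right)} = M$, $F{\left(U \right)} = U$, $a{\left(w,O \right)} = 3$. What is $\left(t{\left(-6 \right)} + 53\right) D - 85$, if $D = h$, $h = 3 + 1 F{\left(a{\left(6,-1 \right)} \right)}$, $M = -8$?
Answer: $185$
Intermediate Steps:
$t{\left(n \right)} = -8$
$h = 6$ ($h = 3 + 1 \cdot 3 = 3 + 3 = 6$)
$D = 6$
$\left(t{\left(-6 \right)} + 53\right) D - 85 = \left(-8 + 53\right) 6 - 85 = 45 \cdot 6 - 85 = 270 - 85 = 185$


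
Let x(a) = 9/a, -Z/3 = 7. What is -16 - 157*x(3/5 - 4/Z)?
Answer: -149693/83 ≈ -1803.5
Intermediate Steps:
Z = -21 (Z = -3*7 = -21)
-16 - 157*x(3/5 - 4/Z) = -16 - 1413/(3/5 - 4/(-21)) = -16 - 1413/(3*(⅕) - 4*(-1/21)) = -16 - 1413/(⅗ + 4/21) = -16 - 1413/83/105 = -16 - 1413*105/83 = -16 - 157*945/83 = -16 - 148365/83 = -149693/83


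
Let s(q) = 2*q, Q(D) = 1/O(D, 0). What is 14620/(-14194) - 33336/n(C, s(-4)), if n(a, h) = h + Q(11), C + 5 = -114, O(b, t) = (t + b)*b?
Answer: 28619787862/6862799 ≈ 4170.3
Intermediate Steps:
O(b, t) = b*(b + t) (O(b, t) = (b + t)*b = b*(b + t))
Q(D) = D⁻² (Q(D) = 1/(D*(D + 0)) = 1/(D*D) = 1/D² = D⁻²)
C = -119 (C = -5 - 114 = -119)
n(a, h) = 1/121 + h (n(a, h) = h + 11⁻² = h + 1/121 = 1/121 + h)
14620/(-14194) - 33336/n(C, s(-4)) = 14620/(-14194) - 33336/(1/121 + 2*(-4)) = 14620*(-1/14194) - 33336/(1/121 - 8) = -7310/7097 - 33336/(-967/121) = -7310/7097 - 33336*(-121/967) = -7310/7097 + 4033656/967 = 28619787862/6862799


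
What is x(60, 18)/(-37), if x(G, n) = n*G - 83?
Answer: -997/37 ≈ -26.946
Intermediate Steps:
x(G, n) = -83 + G*n (x(G, n) = G*n - 83 = -83 + G*n)
x(60, 18)/(-37) = (-83 + 60*18)/(-37) = -(-83 + 1080)/37 = -1/37*997 = -997/37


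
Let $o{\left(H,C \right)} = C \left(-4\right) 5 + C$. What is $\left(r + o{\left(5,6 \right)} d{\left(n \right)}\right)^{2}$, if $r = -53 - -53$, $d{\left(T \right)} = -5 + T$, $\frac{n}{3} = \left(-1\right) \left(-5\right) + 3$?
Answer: $4691556$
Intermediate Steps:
$n = 24$ ($n = 3 \left(\left(-1\right) \left(-5\right) + 3\right) = 3 \left(5 + 3\right) = 3 \cdot 8 = 24$)
$o{\left(H,C \right)} = - 19 C$ ($o{\left(H,C \right)} = - 4 C 5 + C = - 20 C + C = - 19 C$)
$r = 0$ ($r = -53 + 53 = 0$)
$\left(r + o{\left(5,6 \right)} d{\left(n \right)}\right)^{2} = \left(0 + \left(-19\right) 6 \left(-5 + 24\right)\right)^{2} = \left(0 - 2166\right)^{2} = \left(-2166\right)^{2} = 4691556$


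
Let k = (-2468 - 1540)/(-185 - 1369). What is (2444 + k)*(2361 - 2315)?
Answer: 29148544/259 ≈ 1.1254e+5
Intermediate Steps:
k = 668/259 (k = -4008/(-1554) = -4008*(-1/1554) = 668/259 ≈ 2.5792)
(2444 + k)*(2361 - 2315) = (2444 + 668/259)*(2361 - 2315) = (633664/259)*46 = 29148544/259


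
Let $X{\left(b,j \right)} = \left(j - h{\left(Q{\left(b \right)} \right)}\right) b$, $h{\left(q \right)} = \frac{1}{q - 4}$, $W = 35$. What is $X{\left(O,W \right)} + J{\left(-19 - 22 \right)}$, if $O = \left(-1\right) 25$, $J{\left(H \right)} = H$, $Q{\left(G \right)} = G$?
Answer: $- \frac{26589}{29} \approx -916.86$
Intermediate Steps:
$h{\left(q \right)} = \frac{1}{-4 + q}$
$O = -25$
$X{\left(b,j \right)} = b \left(j - \frac{1}{-4 + b}\right)$ ($X{\left(b,j \right)} = \left(j - \frac{1}{-4 + b}\right) b = b \left(j - \frac{1}{-4 + b}\right)$)
$X{\left(O,W \right)} + J{\left(-19 - 22 \right)} = - \frac{25 \left(-1 + 35 \left(-4 - 25\right)\right)}{-4 - 25} - 41 = - \frac{25 \left(-1 + 35 \left(-29\right)\right)}{-29} - 41 = \left(-25\right) \left(- \frac{1}{29}\right) \left(-1 - 1015\right) - 41 = \left(-25\right) \left(- \frac{1}{29}\right) \left(-1016\right) - 41 = - \frac{25400}{29} - 41 = - \frac{26589}{29}$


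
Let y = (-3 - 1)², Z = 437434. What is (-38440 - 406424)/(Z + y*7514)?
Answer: -74144/92943 ≈ -0.79774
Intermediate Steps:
y = 16 (y = (-4)² = 16)
(-38440 - 406424)/(Z + y*7514) = (-38440 - 406424)/(437434 + 16*7514) = -444864/(437434 + 120224) = -444864/557658 = -444864*1/557658 = -74144/92943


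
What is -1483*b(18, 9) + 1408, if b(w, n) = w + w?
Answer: -51980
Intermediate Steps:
b(w, n) = 2*w
-1483*b(18, 9) + 1408 = -2966*18 + 1408 = -1483*36 + 1408 = -53388 + 1408 = -51980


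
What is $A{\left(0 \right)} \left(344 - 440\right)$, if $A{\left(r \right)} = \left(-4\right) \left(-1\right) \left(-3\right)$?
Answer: $1152$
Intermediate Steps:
$A{\left(r \right)} = -12$ ($A{\left(r \right)} = 4 \left(-3\right) = -12$)
$A{\left(0 \right)} \left(344 - 440\right) = - 12 \left(344 - 440\right) = \left(-12\right) \left(-96\right) = 1152$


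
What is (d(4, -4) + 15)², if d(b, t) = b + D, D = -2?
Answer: 289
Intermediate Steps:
d(b, t) = -2 + b (d(b, t) = b - 2 = -2 + b)
(d(4, -4) + 15)² = ((-2 + 4) + 15)² = (2 + 15)² = 17² = 289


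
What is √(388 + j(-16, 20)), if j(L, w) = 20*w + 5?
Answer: √793 ≈ 28.160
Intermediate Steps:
j(L, w) = 5 + 20*w
√(388 + j(-16, 20)) = √(388 + (5 + 20*20)) = √(388 + (5 + 400)) = √(388 + 405) = √793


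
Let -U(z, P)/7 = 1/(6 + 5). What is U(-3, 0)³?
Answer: -343/1331 ≈ -0.25770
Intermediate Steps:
U(z, P) = -7/11 (U(z, P) = -7/(6 + 5) = -7/11)
U(-3, 0)³ = (-7/11)³ = -343/1331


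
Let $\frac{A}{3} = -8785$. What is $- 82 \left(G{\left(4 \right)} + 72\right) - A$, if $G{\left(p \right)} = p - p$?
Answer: $20451$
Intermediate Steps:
$A = -26355$ ($A = 3 \left(-8785\right) = -26355$)
$G{\left(p \right)} = 0$
$- 82 \left(G{\left(4 \right)} + 72\right) - A = - 82 \left(0 + 72\right) - -26355 = \left(-82\right) 72 + 26355 = -5904 + 26355 = 20451$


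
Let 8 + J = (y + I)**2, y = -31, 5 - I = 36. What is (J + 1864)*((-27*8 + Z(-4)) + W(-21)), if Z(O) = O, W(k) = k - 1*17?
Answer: -1470600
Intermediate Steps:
W(k) = -17 + k (W(k) = k - 17 = -17 + k)
I = -31 (I = 5 - 1*36 = 5 - 36 = -31)
J = 3836 (J = -8 + (-31 - 31)**2 = -8 + (-62)**2 = -8 + 3844 = 3836)
(J + 1864)*((-27*8 + Z(-4)) + W(-21)) = (3836 + 1864)*((-27*8 - 4) + (-17 - 21)) = 5700*((-216 - 4) - 38) = 5700*(-220 - 38) = 5700*(-258) = -1470600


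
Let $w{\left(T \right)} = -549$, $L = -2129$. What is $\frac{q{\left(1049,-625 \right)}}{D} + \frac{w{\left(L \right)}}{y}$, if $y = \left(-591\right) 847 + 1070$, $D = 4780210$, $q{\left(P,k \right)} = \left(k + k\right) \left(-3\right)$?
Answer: $\frac{449748654}{238774835647} \approx 0.0018836$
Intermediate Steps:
$q{\left(P,k \right)} = - 6 k$ ($q{\left(P,k \right)} = 2 k \left(-3\right) = - 6 k$)
$y = -499507$ ($y = -500577 + 1070 = -499507$)
$\frac{q{\left(1049,-625 \right)}}{D} + \frac{w{\left(L \right)}}{y} = \frac{\left(-6\right) \left(-625\right)}{4780210} - \frac{549}{-499507} = 3750 \cdot \frac{1}{4780210} - - \frac{549}{499507} = \frac{375}{478021} + \frac{549}{499507} = \frac{449748654}{238774835647}$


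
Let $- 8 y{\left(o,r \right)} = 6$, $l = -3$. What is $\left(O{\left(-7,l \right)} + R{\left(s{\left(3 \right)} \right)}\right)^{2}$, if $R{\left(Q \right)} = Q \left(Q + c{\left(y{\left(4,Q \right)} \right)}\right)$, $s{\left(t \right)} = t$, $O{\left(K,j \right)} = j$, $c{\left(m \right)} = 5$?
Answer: $441$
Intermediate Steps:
$y{\left(o,r \right)} = - \frac{3}{4}$ ($y{\left(o,r \right)} = \left(- \frac{1}{8}\right) 6 = - \frac{3}{4}$)
$R{\left(Q \right)} = Q \left(5 + Q\right)$ ($R{\left(Q \right)} = Q \left(Q + 5\right) = Q \left(5 + Q\right)$)
$\left(O{\left(-7,l \right)} + R{\left(s{\left(3 \right)} \right)}\right)^{2} = \left(-3 + 3 \left(5 + 3\right)\right)^{2} = \left(-3 + 3 \cdot 8\right)^{2} = \left(-3 + 24\right)^{2} = 21^{2} = 441$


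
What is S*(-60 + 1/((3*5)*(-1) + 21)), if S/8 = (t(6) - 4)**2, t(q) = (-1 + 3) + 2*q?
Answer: -143600/3 ≈ -47867.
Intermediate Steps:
t(q) = 2 + 2*q
S = 800 (S = 8*((2 + 2*6) - 4)**2 = 8*((2 + 12) - 4)**2 = 8*(14 - 4)**2 = 8*10**2 = 8*100 = 800)
S*(-60 + 1/((3*5)*(-1) + 21)) = 800*(-60 + 1/((3*5)*(-1) + 21)) = 800*(-60 + 1/(15*(-1) + 21)) = 800*(-60 + 1/(-15 + 21)) = 800*(-60 + 1/6) = 800*(-359/6) = -143600/3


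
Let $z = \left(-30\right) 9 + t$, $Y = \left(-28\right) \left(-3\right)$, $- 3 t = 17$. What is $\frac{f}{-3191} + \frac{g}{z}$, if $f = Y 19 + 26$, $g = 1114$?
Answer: $- \frac{12005716}{2638957} \approx -4.5494$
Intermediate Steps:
$t = - \frac{17}{3}$ ($t = \left(- \frac{1}{3}\right) 17 = - \frac{17}{3} \approx -5.6667$)
$Y = 84$
$z = - \frac{827}{3}$ ($z = \left(-30\right) 9 - \frac{17}{3} = -270 - \frac{17}{3} = - \frac{827}{3} \approx -275.67$)
$f = 1622$ ($f = 84 \cdot 19 + 26 = 1596 + 26 = 1622$)
$\frac{f}{-3191} + \frac{g}{z} = \frac{1622}{-3191} + \frac{1114}{- \frac{827}{3}} = 1622 \left(- \frac{1}{3191}\right) + 1114 \left(- \frac{3}{827}\right) = - \frac{1622}{3191} - \frac{3342}{827} = - \frac{12005716}{2638957}$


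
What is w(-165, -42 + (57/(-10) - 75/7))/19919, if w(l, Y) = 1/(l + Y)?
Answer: -70/311513241 ≈ -2.2471e-7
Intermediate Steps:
w(l, Y) = 1/(Y + l)
w(-165, -42 + (57/(-10) - 75/7))/19919 = 1/(((-42 + (57/(-10) - 75/7)) - 165)*19919) = (1/19919)/((-42 + (57*(-1/10) - 75*1/7)) - 165) = (1/19919)/((-42 + (-57/10 - 75/7)) - 165) = (1/19919)/((-42 - 1149/70) - 165) = (1/19919)/(-4089/70 - 165) = (1/19919)/(-15639/70) = -70/15639*1/19919 = -70/311513241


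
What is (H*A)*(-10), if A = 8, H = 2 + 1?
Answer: -240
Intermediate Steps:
H = 3
(H*A)*(-10) = (3*8)*(-10) = 24*(-10) = -240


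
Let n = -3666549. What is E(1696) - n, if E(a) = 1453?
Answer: 3668002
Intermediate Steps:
E(1696) - n = 1453 - 1*(-3666549) = 1453 + 3666549 = 3668002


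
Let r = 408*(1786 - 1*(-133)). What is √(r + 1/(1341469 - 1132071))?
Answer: 37*√25077067466374/209398 ≈ 884.85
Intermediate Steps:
r = 782952 (r = 408*(1786 + 133) = 408*1919 = 782952)
√(r + 1/(1341469 - 1132071)) = √(782952 + 1/(1341469 - 1132071)) = √(782952 + 1/209398) = √(163948582897/209398) = 37*√25077067466374/209398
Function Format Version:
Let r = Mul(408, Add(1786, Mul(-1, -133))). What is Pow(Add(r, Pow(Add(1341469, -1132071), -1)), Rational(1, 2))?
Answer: Mul(Rational(37, 209398), Pow(25077067466374, Rational(1, 2))) ≈ 884.85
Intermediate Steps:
r = 782952 (r = Mul(408, Add(1786, 133)) = Mul(408, 1919) = 782952)
Pow(Add(r, Pow(Add(1341469, -1132071), -1)), Rational(1, 2)) = Pow(Add(782952, Pow(Add(1341469, -1132071), -1)), Rational(1, 2)) = Pow(Add(782952, Pow(209398, -1)), Rational(1, 2)) = Pow(Add(782952, Rational(1, 209398)), Rational(1, 2)) = Pow(Rational(163948582897, 209398), Rational(1, 2)) = Mul(Rational(37, 209398), Pow(25077067466374, Rational(1, 2)))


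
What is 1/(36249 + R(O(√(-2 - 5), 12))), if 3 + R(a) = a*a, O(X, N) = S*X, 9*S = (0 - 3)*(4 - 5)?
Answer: 9/326207 ≈ 2.7590e-5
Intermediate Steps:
S = ⅓ (S = ((0 - 3)*(4 - 5))/9 = (-3*(-1))/9 = (⅑)*3 = ⅓ ≈ 0.33333)
O(X, N) = X/3
R(a) = -3 + a² (R(a) = -3 + a*a = -3 + a²)
1/(36249 + R(O(√(-2 - 5), 12))) = 1/(36249 + (-3 + (√(-2 - 5)/3)²)) = 1/(36249 + (-3 + (√(-7)/3)²)) = 1/(36249 + (-3 + ((I*√7)/3)²)) = 1/(36249 + (-3 + (I*√7/3)²)) = 1/(36249 + (-3 - 7/9)) = 1/(36249 - 34/9) = 1/(326207/9) = 9/326207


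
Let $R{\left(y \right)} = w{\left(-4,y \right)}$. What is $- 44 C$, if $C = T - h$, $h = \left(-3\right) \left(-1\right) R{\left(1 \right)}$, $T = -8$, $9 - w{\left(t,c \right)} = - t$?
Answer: $1012$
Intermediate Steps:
$w{\left(t,c \right)} = 9 + t$ ($w{\left(t,c \right)} = 9 - - t = 9 + t$)
$R{\left(y \right)} = 5$ ($R{\left(y \right)} = 9 - 4 = 5$)
$h = 15$ ($h = \left(-3\right) \left(-1\right) 5 = 3 \cdot 5 = 15$)
$C = -23$ ($C = -8 - 15 = -23$)
$- 44 C = \left(-44\right) \left(-23\right) = 1012$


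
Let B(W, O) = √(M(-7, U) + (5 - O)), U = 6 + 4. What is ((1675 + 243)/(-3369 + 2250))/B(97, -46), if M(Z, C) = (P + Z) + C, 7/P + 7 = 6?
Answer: -1918*√47/52593 ≈ -0.25002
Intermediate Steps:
P = -7 (P = 7/(-7 + 6) = 7/(-1) = 7*(-1) = -7)
U = 10
M(Z, C) = -7 + C + Z (M(Z, C) = (-7 + Z) + C = -7 + C + Z)
B(W, O) = √(1 - O) (B(W, O) = √((-7 + 10 - 7) + (5 - O)) = √(-4 + (5 - O)) = √(1 - O))
((1675 + 243)/(-3369 + 2250))/B(97, -46) = ((1675 + 243)/(-3369 + 2250))/(√(1 - 1*(-46))) = (1918/(-1119))/(√(1 + 46)) = (1918*(-1/1119))/(√47) = -1918*√47/52593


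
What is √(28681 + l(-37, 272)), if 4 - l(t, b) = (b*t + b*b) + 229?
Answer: 2*I*√8866 ≈ 188.32*I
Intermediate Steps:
l(t, b) = -225 - b² - b*t (l(t, b) = 4 - ((b*t + b*b) + 229) = 4 - ((b*t + b²) + 229) = 4 - ((b² + b*t) + 229) = 4 - (229 + b² + b*t) = 4 + (-229 - b² - b*t) = -225 - b² - b*t)
√(28681 + l(-37, 272)) = √(28681 + (-225 - 1*272² - 1*272*(-37))) = √(28681 + (-225 - 1*73984 + 10064)) = √(28681 + (-225 - 73984 + 10064)) = √(28681 - 64145) = √(-35464) = 2*I*√8866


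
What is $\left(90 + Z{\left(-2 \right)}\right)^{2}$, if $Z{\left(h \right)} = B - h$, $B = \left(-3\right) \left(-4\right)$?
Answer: $10816$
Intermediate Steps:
$B = 12$
$Z{\left(h \right)} = 12 - h$
$\left(90 + Z{\left(-2 \right)}\right)^{2} = \left(90 + \left(12 - -2\right)\right)^{2} = \left(90 + \left(12 + 2\right)\right)^{2} = \left(90 + 14\right)^{2} = 104^{2} = 10816$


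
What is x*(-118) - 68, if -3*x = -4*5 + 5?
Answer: -658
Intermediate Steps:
x = 5 (x = -(-4*5 + 5)/3 = -(-20 + 5)/3 = -1/3*(-15) = 5)
x*(-118) - 68 = 5*(-118) - 68 = -590 - 68 = -658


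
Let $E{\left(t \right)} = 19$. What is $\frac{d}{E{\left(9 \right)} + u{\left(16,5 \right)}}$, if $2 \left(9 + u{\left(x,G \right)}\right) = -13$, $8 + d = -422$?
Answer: $- \frac{860}{7} \approx -122.86$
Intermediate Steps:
$d = -430$ ($d = -8 - 422 = -430$)
$u{\left(x,G \right)} = - \frac{31}{2}$ ($u{\left(x,G \right)} = -9 + \frac{1}{2} \left(-13\right) = -9 - \frac{13}{2} = - \frac{31}{2}$)
$\frac{d}{E{\left(9 \right)} + u{\left(16,5 \right)}} = - \frac{430}{19 - \frac{31}{2}} = - \frac{430}{\frac{7}{2}} = \left(-430\right) \frac{2}{7} = - \frac{860}{7}$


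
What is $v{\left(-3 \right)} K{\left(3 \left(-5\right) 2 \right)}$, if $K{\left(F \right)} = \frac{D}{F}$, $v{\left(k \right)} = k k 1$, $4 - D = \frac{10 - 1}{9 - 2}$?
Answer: $- \frac{57}{70} \approx -0.81429$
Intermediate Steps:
$D = \frac{19}{7}$ ($D = 4 - \frac{10 - 1}{9 - 2} = 4 - \frac{9}{7} = \frac{19}{7} \approx 2.7143$)
$v{\left(k \right)} = k^{2}$ ($v{\left(k \right)} = k^{2} \cdot 1 = k^{2}$)
$K{\left(F \right)} = \frac{19}{7 F}$
$v{\left(-3 \right)} K{\left(3 \left(-5\right) 2 \right)} = \left(-3\right)^{2} \frac{19}{7 \cdot 3 \left(-5\right) 2} = 9 \frac{19}{7 \left(\left(-15\right) 2\right)} = 9 \frac{19}{7 \left(-30\right)} = 9 \cdot \frac{19}{7} \left(- \frac{1}{30}\right) = 9 \left(- \frac{19}{210}\right) = - \frac{57}{70}$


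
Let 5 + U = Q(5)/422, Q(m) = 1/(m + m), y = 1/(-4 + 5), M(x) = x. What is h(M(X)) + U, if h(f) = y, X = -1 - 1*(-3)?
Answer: -16879/4220 ≈ -3.9998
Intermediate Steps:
X = 2 (X = -1 + 3 = 2)
y = 1 (y = 1/1 = 1)
Q(m) = 1/(2*m)
h(f) = 1
U = -21099/4220 (U = -5 + ((½)/5)/422 = -5 + ((½)*(⅕))*(1/422) = -5 + (⅒)*(1/422) = -5 + 1/4220 = -21099/4220 ≈ -4.9998)
h(M(X)) + U = 1 - 21099/4220 = -16879/4220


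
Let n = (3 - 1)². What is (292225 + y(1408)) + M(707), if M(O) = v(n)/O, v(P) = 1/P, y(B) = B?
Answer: 830394125/2828 ≈ 2.9363e+5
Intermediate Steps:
n = 4 (n = 2² = 4)
M(O) = 1/(4*O)
(292225 + y(1408)) + M(707) = (292225 + 1408) + (¼)/707 = 293633 + (¼)*(1/707) = 293633 + 1/2828 = 830394125/2828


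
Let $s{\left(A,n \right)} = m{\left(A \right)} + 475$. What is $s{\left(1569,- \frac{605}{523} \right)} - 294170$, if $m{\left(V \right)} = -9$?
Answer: $-293704$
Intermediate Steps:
$s{\left(A,n \right)} = 466$ ($s{\left(A,n \right)} = -9 + 475 = 466$)
$s{\left(1569,- \frac{605}{523} \right)} - 294170 = 466 - 294170 = -293704$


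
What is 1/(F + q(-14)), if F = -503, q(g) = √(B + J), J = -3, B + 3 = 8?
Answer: -503/253007 - √2/253007 ≈ -0.0019937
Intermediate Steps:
B = 5 (B = -3 + 8 = 5)
q(g) = √2 (q(g) = √(5 - 3) = √2)
1/(F + q(-14)) = 1/(-503 + √2)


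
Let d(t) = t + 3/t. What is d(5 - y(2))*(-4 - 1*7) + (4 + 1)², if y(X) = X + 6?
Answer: 69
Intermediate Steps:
y(X) = 6 + X
d(5 - y(2))*(-4 - 1*7) + (4 + 1)² = ((5 - (6 + 2)) + 3/(5 - (6 + 2)))*(-4 - 1*7) + (4 + 1)² = ((5 - 1*8) + 3/(5 - 1*8))*(-4 - 7) + 5² = ((5 - 8) + 3/(5 - 8))*(-11) + 25 = (-3 + 3/(-3))*(-11) + 25 = (-3 + 3*(-⅓))*(-11) + 25 = (-3 - 1)*(-11) + 25 = -4*(-11) + 25 = 44 + 25 = 69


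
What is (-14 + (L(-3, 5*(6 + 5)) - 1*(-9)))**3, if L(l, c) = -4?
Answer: -729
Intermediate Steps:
(-14 + (L(-3, 5*(6 + 5)) - 1*(-9)))**3 = (-14 + (-4 - 1*(-9)))**3 = (-14 + (-4 + 9))**3 = (-14 + 5)**3 = (-9)**3 = -729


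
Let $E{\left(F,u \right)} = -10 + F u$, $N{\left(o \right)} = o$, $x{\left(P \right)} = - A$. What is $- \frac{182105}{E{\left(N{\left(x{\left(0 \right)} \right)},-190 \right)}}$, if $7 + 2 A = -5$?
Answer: $\frac{36421}{230} \approx 158.35$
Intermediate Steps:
$A = -6$ ($A = - \frac{7}{2} + \frac{1}{2} \left(-5\right) = - \frac{7}{2} - \frac{5}{2} = -6$)
$x{\left(P \right)} = 6$ ($x{\left(P \right)} = \left(-1\right) \left(-6\right) = 6$)
$- \frac{182105}{E{\left(N{\left(x{\left(0 \right)} \right)},-190 \right)}} = - \frac{182105}{-10 + 6 \left(-190\right)} = - \frac{182105}{-10 - 1140} = - \frac{182105}{-1150} = \left(-182105\right) \left(- \frac{1}{1150}\right) = \frac{36421}{230}$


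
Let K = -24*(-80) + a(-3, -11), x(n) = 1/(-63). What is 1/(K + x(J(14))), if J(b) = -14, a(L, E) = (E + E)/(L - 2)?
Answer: 315/606181 ≈ 0.00051965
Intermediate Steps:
a(L, E) = 2*E/(-2 + L) (a(L, E) = (2*E)/(-2 + L) = 2*E/(-2 + L))
x(n) = -1/63
K = 9622/5 (K = -24*(-80) + 2*(-11)/(-2 - 3) = 1920 + 2*(-11)/(-5) = 1920 + 2*(-11)*(-⅕) = 1920 + 22/5 = 9622/5 ≈ 1924.4)
1/(K + x(J(14))) = 1/(9622/5 - 1/63) = 1/(606181/315) = 315/606181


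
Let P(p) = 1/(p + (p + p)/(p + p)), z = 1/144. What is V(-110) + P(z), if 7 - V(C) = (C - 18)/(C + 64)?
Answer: 17377/3335 ≈ 5.2105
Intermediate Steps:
V(C) = 7 - (-18 + C)/(64 + C) (V(C) = 7 - (C - 18)/(C + 64) = 7 - (-18 + C)/(64 + C))
z = 1/144 ≈ 0.0069444
P(p) = 1/(1 + p) (P(p) = 1/(p + (2*p)/((2*p))) = 1/(p + (2*p)*(1/(2*p))) = 1/(p + 1) = 1/(1 + p))
V(-110) + P(z) = 2*(233 + 3*(-110))/(64 - 110) + 1/(1 + 1/144) = 2*(233 - 330)/(-46) + 1/(145/144) = 2*(-1/46)*(-97) + 144/145 = 97/23 + 144/145 = 17377/3335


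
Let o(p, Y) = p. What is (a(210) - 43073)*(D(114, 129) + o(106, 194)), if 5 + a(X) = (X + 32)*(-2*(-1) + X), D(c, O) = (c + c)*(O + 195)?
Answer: 608543028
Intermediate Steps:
D(c, O) = 2*c*(195 + O) (D(c, O) = (2*c)*(195 + O) = 2*c*(195 + O))
a(X) = -5 + (2 + X)*(32 + X) (a(X) = -5 + (X + 32)*(-2*(-1) + X) = -5 + (32 + X)*(2 + X) = -5 + (2 + X)*(32 + X))
(a(210) - 43073)*(D(114, 129) + o(106, 194)) = ((59 + 210² + 34*210) - 43073)*(2*114*(195 + 129) + 106) = ((59 + 44100 + 7140) - 43073)*(2*114*324 + 106) = (51299 - 43073)*(73872 + 106) = 8226*73978 = 608543028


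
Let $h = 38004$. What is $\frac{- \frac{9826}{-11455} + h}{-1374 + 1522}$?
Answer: $\frac{217672823}{847670} \approx 256.79$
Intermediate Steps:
$\frac{- \frac{9826}{-11455} + h}{-1374 + 1522} = \frac{- \frac{9826}{-11455} + 38004}{-1374 + 1522} = \frac{\left(-9826\right) \left(- \frac{1}{11455}\right) + 38004}{148} = \left(\frac{9826}{11455} + 38004\right) \frac{1}{148} = \frac{435345646}{11455} \cdot \frac{1}{148} = \frac{217672823}{847670}$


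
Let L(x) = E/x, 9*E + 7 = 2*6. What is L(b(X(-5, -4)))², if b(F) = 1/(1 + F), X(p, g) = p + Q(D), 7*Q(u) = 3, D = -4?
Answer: 15625/3969 ≈ 3.9368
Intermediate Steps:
Q(u) = 3/7 (Q(u) = (⅐)*3 = 3/7)
X(p, g) = 3/7 + p (X(p, g) = p + 3/7 = 3/7 + p)
E = 5/9 (E = -7/9 + (2*6)/9 = -7/9 + (⅑)*12 = -7/9 + 4/3 = 5/9 ≈ 0.55556)
L(x) = 5/(9*x)
L(b(X(-5, -4)))² = (5/(9*(1/(1 + (3/7 - 5)))))² = (5/(9*(1/(1 - 32/7))))² = (5/(9*(1/(-25/7))))² = (5/(9*(-7/25)))² = ((5/9)*(-25/7))² = (-125/63)² = 15625/3969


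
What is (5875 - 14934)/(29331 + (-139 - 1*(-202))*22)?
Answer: -9059/30717 ≈ -0.29492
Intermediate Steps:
(5875 - 14934)/(29331 + (-139 - 1*(-202))*22) = -9059/(29331 + (-139 + 202)*22) = -9059/(29331 + 63*22) = -9059/(29331 + 1386) = -9059/30717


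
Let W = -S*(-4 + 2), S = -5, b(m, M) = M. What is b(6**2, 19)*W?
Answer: -190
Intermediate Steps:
W = -10 (W = -(-5)*(-4 + 2) = -(-5)*(-2) = -1*10 = -10)
b(6**2, 19)*W = 19*(-10) = -190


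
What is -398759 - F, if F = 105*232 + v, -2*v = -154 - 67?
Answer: -846459/2 ≈ -4.2323e+5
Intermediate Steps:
v = 221/2 (v = -(-154 - 67)/2 = -½*(-221) = 221/2 ≈ 110.50)
F = 48941/2 (F = 105*232 + 221/2 = 24360 + 221/2 = 48941/2 ≈ 24471.)
-398759 - F = -398759 - 1*48941/2 = -398759 - 48941/2 = -846459/2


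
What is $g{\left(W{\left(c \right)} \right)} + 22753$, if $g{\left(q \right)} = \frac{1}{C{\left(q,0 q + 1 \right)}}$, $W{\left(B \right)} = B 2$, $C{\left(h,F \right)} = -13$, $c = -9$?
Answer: $\frac{295788}{13} \approx 22753.0$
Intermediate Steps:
$W{\left(B \right)} = 2 B$
$g{\left(q \right)} = - \frac{1}{13}$ ($g{\left(q \right)} = \frac{1}{-13} = - \frac{1}{13}$)
$g{\left(W{\left(c \right)} \right)} + 22753 = - \frac{1}{13} + 22753 = \frac{295788}{13}$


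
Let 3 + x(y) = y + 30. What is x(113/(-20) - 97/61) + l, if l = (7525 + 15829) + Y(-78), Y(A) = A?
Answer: 28420827/1220 ≈ 23296.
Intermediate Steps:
x(y) = 27 + y (x(y) = -3 + (y + 30) = -3 + (30 + y) = 27 + y)
l = 23276 (l = (7525 + 15829) - 78 = 23354 - 78 = 23276)
x(113/(-20) - 97/61) + l = (27 + (113/(-20) - 97/61)) + 23276 = (27 + (113*(-1/20) - 97*1/61)) + 23276 = (27 + (-113/20 - 97/61)) + 23276 = (27 - 8833/1220) + 23276 = 24107/1220 + 23276 = 28420827/1220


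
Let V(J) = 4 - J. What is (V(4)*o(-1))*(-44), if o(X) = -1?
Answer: 0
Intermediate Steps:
(V(4)*o(-1))*(-44) = ((4 - 1*4)*(-1))*(-44) = ((4 - 4)*(-1))*(-44) = (0*(-1))*(-44) = 0*(-44) = 0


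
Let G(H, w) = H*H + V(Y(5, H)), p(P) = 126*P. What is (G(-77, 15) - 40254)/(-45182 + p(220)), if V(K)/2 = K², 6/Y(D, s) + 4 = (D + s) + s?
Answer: 89279317/45418662 ≈ 1.9657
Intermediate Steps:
Y(D, s) = 6/(-4 + D + 2*s) (Y(D, s) = 6/(-4 + ((D + s) + s)) = 6/(-4 + (D + 2*s)) = 6/(-4 + D + 2*s))
V(K) = 2*K²
G(H, w) = H² + 72/(1 + 2*H)² (G(H, w) = H*H + 2*(6/(-4 + 5 + 2*H))² = H² + 2*(6/(1 + 2*H))² = H² + 2*(36/(1 + 2*H)²) = H² + 72/(1 + 2*H)²)
(G(-77, 15) - 40254)/(-45182 + p(220)) = (((-77)² + 72/(1 + 2*(-77))²) - 40254)/(-45182 + 126*220) = ((5929 + 72/(1 - 154)²) - 40254)/(-45182 + 27720) = ((5929 + 72/(-153)²) - 40254)/(-17462) = ((5929 + 72*(1/23409)) - 40254)*(-1/17462) = ((5929 + 8/2601) - 40254)*(-1/17462) = (15421337/2601 - 40254)*(-1/17462) = -89279317/2601*(-1/17462) = 89279317/45418662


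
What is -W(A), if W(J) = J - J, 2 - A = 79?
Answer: 0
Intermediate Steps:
A = -77 (A = 2 - 1*79 = 2 - 79 = -77)
W(J) = 0
-W(A) = -1*0 = 0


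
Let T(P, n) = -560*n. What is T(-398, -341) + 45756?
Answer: 236716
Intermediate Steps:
T(-398, -341) + 45756 = -560*(-341) + 45756 = 190960 + 45756 = 236716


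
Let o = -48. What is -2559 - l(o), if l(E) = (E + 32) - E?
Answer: -2591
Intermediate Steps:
l(E) = 32 (l(E) = (32 + E) - E = 32)
-2559 - l(o) = -2559 - 1*32 = -2559 - 32 = -2591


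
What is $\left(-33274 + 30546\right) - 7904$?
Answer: $-10632$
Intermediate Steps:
$\left(-33274 + 30546\right) - 7904 = -2728 - 7904 = -10632$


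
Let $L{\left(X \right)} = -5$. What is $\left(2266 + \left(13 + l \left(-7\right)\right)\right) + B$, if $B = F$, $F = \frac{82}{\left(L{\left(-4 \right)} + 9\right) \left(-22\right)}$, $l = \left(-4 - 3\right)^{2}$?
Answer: $\frac{85143}{44} \approx 1935.1$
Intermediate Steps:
$l = 49$ ($l = \left(-7\right)^{2} = 49$)
$F = - \frac{41}{44}$ ($F = \frac{82}{\left(-5 + 9\right) \left(-22\right)} = \frac{82}{4 \left(-22\right)} = \frac{82}{-88} = 82 \left(- \frac{1}{88}\right) = - \frac{41}{44} \approx -0.93182$)
$B = - \frac{41}{44} \approx -0.93182$
$\left(2266 + \left(13 + l \left(-7\right)\right)\right) + B = \left(2266 + \left(13 + 49 \left(-7\right)\right)\right) - \frac{41}{44} = \left(2266 + \left(13 - 343\right)\right) - \frac{41}{44} = \left(2266 - 330\right) - \frac{41}{44} = 1936 - \frac{41}{44} = \frac{85143}{44}$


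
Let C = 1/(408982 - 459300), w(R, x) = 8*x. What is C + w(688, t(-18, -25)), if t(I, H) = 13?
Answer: 5233071/50318 ≈ 104.00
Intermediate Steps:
C = -1/50318 (C = 1/(-50318) = -1/50318 ≈ -1.9874e-5)
C + w(688, t(-18, -25)) = -1/50318 + 8*13 = -1/50318 + 104 = 5233071/50318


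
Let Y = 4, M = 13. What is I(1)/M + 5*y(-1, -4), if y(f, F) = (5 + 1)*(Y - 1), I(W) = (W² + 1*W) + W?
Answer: 1173/13 ≈ 90.231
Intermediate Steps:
I(W) = W² + 2*W (I(W) = (W² + W) + W = (W + W²) + W = W² + 2*W)
y(f, F) = 18 (y(f, F) = (5 + 1)*(4 - 1) = 6*3 = 18)
I(1)/M + 5*y(-1, -4) = (1*(2 + 1))/13 + 5*18 = (1*3)*(1/13) + 90 = 3*(1/13) + 90 = 3/13 + 90 = 1173/13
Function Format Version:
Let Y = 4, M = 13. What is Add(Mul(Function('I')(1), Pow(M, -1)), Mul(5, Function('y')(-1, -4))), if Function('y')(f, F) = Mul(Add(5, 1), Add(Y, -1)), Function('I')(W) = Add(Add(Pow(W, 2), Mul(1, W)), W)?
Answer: Rational(1173, 13) ≈ 90.231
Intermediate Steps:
Function('I')(W) = Add(Pow(W, 2), Mul(2, W)) (Function('I')(W) = Add(Add(Pow(W, 2), W), W) = Add(Add(W, Pow(W, 2)), W) = Add(Pow(W, 2), Mul(2, W)))
Function('y')(f, F) = 18 (Function('y')(f, F) = Mul(Add(5, 1), Add(4, -1)) = Mul(6, 3) = 18)
Add(Mul(Function('I')(1), Pow(M, -1)), Mul(5, Function('y')(-1, -4))) = Add(Mul(Mul(1, Add(2, 1)), Pow(13, -1)), Mul(5, 18)) = Add(Mul(Mul(1, 3), Rational(1, 13)), 90) = Add(Mul(3, Rational(1, 13)), 90) = Add(Rational(3, 13), 90) = Rational(1173, 13)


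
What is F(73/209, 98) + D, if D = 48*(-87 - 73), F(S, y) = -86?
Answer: -7766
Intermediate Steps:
D = -7680 (D = 48*(-160) = -7680)
F(73/209, 98) + D = -86 - 7680 = -7766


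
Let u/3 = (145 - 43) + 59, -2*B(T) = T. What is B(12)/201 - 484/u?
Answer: -33394/32361 ≈ -1.0319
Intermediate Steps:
B(T) = -T/2
u = 483 (u = 3*((145 - 43) + 59) = 3*(102 + 59) = 3*161 = 483)
B(12)/201 - 484/u = -½*12/201 - 484/483 = -6*1/201 - 484*1/483 = -2/67 - 484/483 = -33394/32361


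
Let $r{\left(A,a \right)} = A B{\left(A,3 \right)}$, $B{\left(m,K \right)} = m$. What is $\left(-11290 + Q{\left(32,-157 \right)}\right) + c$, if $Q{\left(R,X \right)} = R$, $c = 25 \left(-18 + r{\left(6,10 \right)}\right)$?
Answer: $-10808$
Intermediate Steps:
$r{\left(A,a \right)} = A^{2}$ ($r{\left(A,a \right)} = A A = A^{2}$)
$c = 450$ ($c = 25 \left(-18 + 6^{2}\right) = 25 \left(-18 + 36\right) = 25 \cdot 18 = 450$)
$\left(-11290 + Q{\left(32,-157 \right)}\right) + c = \left(-11290 + 32\right) + 450 = -11258 + 450 = -10808$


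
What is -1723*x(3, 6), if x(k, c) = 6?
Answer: -10338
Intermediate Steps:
-1723*x(3, 6) = -1723*6 = -10338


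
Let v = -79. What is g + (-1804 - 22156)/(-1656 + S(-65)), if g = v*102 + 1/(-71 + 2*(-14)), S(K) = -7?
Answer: -1324274569/164637 ≈ -8043.6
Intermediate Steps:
g = -797743/99 (g = -79*102 + 1/(-71 + 2*(-14)) = -8058 + 1/(-71 - 28) = -8058 + 1/(-99) = -8058 - 1/99 = -797743/99 ≈ -8058.0)
g + (-1804 - 22156)/(-1656 + S(-65)) = -797743/99 + (-1804 - 22156)/(-1656 - 7) = -797743/99 - 23960/(-1663) = -797743/99 - 23960*(-1/1663) = -797743/99 + 23960/1663 = -1324274569/164637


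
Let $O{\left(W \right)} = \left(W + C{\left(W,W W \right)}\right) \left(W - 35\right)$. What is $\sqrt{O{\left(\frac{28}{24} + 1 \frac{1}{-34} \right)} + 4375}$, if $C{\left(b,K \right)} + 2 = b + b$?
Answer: $\frac{9 \sqrt{15439}}{17} \approx 65.781$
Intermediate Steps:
$C{\left(b,K \right)} = -2 + 2 b$ ($C{\left(b,K \right)} = -2 + \left(b + b\right) = -2 + 2 b$)
$O{\left(W \right)} = \left(-35 + W\right) \left(-2 + 3 W\right)$ ($O{\left(W \right)} = \left(W + \left(-2 + 2 W\right)\right) \left(W - 35\right) = \left(-2 + 3 W\right) \left(-35 + W\right) = \left(-35 + W\right) \left(-2 + 3 W\right)$)
$\sqrt{O{\left(\frac{28}{24} + 1 \frac{1}{-34} \right)} + 4375} = \sqrt{\left(70 - 107 \left(\frac{28}{24} + 1 \frac{1}{-34}\right) + 3 \left(\frac{28}{24} + 1 \frac{1}{-34}\right)^{2}\right) + 4375} = \sqrt{\left(70 - 107 \left(28 \cdot \frac{1}{24} + 1 \left(- \frac{1}{34}\right)\right) + 3 \left(28 \cdot \frac{1}{24} + 1 \left(- \frac{1}{34}\right)\right)^{2}\right) + 4375} = \sqrt{\left(70 - 107 \left(\frac{7}{6} - \frac{1}{34}\right) + 3 \left(\frac{7}{6} - \frac{1}{34}\right)^{2}\right) + 4375} = \sqrt{\left(70 - \frac{6206}{51} + 3 \left(\frac{58}{51}\right)^{2}\right) + 4375} = \sqrt{\left(70 - \frac{6206}{51} + 3 \cdot \frac{3364}{2601}\right) + 4375} = \sqrt{\left(70 - \frac{6206}{51} + \frac{3364}{867}\right) + 4375} = \sqrt{- \frac{13816}{289} + 4375} = \sqrt{\frac{1250559}{289}} = \frac{9 \sqrt{15439}}{17}$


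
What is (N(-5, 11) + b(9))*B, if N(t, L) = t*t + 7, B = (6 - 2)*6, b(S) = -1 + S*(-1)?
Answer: 528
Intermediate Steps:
b(S) = -1 - S
B = 24 (B = 4*6 = 24)
N(t, L) = 7 + t² (N(t, L) = t² + 7 = 7 + t²)
(N(-5, 11) + b(9))*B = ((7 + (-5)²) + (-1 - 1*9))*24 = ((7 + 25) + (-1 - 9))*24 = (32 - 10)*24 = 22*24 = 528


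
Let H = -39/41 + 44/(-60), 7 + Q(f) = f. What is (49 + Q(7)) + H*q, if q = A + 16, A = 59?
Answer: -3171/41 ≈ -77.341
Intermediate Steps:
Q(f) = -7 + f
q = 75 (q = 59 + 16 = 75)
H = -1036/615 (H = -39*1/41 + 44*(-1/60) = -39/41 - 11/15 = -1036/615 ≈ -1.6846)
(49 + Q(7)) + H*q = (49 + (-7 + 7)) - 1036/615*75 = (49 + 0) - 5180/41 = 49 - 5180/41 = -3171/41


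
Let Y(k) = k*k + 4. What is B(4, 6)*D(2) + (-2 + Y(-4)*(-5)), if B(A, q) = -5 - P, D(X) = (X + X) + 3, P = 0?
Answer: -137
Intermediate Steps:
Y(k) = 4 + k² (Y(k) = k² + 4 = 4 + k²)
D(X) = 3 + 2*X (D(X) = 2*X + 3 = 3 + 2*X)
B(A, q) = -5 (B(A, q) = -5 - 1*0 = -5 + 0 = -5)
B(4, 6)*D(2) + (-2 + Y(-4)*(-5)) = -5*(3 + 2*2) + (-2 + (4 + (-4)²)*(-5)) = -5*(3 + 4) + (-2 + (4 + 16)*(-5)) = -5*7 + (-2 + 20*(-5)) = -35 + (-2 - 100) = -35 - 102 = -137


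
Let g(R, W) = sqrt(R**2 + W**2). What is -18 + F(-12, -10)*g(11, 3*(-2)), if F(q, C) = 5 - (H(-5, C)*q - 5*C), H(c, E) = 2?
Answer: -18 - 21*sqrt(157) ≈ -281.13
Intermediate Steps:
F(q, C) = 5 - 2*q + 5*C (F(q, C) = 5 - (2*q - 5*C) = 5 - (-5*C + 2*q) = 5 + (-2*q + 5*C) = 5 - 2*q + 5*C)
-18 + F(-12, -10)*g(11, 3*(-2)) = -18 + (5 - 2*(-12) + 5*(-10))*sqrt(11**2 + (3*(-2))**2) = -18 + (5 + 24 - 50)*sqrt(121 + (-6)**2) = -18 - 21*sqrt(121 + 36) = -18 - 21*sqrt(157)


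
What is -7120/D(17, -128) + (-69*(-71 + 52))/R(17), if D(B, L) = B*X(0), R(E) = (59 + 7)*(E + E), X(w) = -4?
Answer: 78757/748 ≈ 105.29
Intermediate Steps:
R(E) = 132*E (R(E) = 66*(2*E) = 132*E)
D(B, L) = -4*B (D(B, L) = B*(-4) = -4*B)
-7120/D(17, -128) + (-69*(-71 + 52))/R(17) = -7120/((-4*17)) + (-69*(-71 + 52))/((132*17)) = -7120/(-68) - 69*(-19)/2244 = -7120*(-1/68) + 1311*(1/2244) = 1780/17 + 437/748 = 78757/748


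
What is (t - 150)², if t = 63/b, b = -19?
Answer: 8485569/361 ≈ 23506.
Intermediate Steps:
t = -63/19 (t = 63/(-19) = 63*(-1/19) = -63/19 ≈ -3.3158)
(t - 150)² = (-63/19 - 150)² = (-2913/19)² = 8485569/361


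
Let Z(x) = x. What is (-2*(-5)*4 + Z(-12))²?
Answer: 784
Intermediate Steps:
(-2*(-5)*4 + Z(-12))² = (-2*(-5)*4 - 12)² = (10*4 - 12)² = (40 - 12)² = 28² = 784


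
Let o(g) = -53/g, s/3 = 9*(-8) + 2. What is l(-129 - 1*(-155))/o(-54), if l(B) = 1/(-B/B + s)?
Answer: -54/11183 ≈ -0.0048288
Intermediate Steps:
s = -210 (s = 3*(9*(-8) + 2) = 3*(-72 + 2) = 3*(-70) = -210)
l(B) = -1/211 (l(B) = 1/(-B/B - 210) = 1/(-1*1 - 210) = 1/(-1 - 210) = 1/(-211) = -1/211)
l(-129 - 1*(-155))/o(-54) = -1/(211*((-53/(-54)))) = -1/(211*((-53*(-1/54)))) = -1/(211*53/54) = -1/211*54/53 = -54/11183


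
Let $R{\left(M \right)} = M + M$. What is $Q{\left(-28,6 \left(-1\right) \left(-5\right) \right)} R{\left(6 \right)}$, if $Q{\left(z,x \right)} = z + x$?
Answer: $24$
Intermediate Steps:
$Q{\left(z,x \right)} = x + z$
$R{\left(M \right)} = 2 M$
$Q{\left(-28,6 \left(-1\right) \left(-5\right) \right)} R{\left(6 \right)} = \left(6 \left(-1\right) \left(-5\right) - 28\right) 2 \cdot 6 = \left(\left(-6\right) \left(-5\right) - 28\right) 12 = \left(30 - 28\right) 12 = 2 \cdot 12 = 24$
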